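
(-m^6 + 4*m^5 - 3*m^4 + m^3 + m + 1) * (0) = 0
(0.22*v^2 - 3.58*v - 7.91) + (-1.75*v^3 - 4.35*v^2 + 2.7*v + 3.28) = -1.75*v^3 - 4.13*v^2 - 0.88*v - 4.63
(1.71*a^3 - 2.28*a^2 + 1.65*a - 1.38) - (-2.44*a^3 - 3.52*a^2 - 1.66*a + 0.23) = 4.15*a^3 + 1.24*a^2 + 3.31*a - 1.61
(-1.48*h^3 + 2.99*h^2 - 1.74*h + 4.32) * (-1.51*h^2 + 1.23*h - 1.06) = 2.2348*h^5 - 6.3353*h^4 + 7.8739*h^3 - 11.8328*h^2 + 7.158*h - 4.5792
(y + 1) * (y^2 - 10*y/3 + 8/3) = y^3 - 7*y^2/3 - 2*y/3 + 8/3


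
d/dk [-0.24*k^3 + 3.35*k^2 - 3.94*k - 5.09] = -0.72*k^2 + 6.7*k - 3.94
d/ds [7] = 0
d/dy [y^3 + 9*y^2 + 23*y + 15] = 3*y^2 + 18*y + 23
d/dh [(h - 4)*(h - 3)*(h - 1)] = 3*h^2 - 16*h + 19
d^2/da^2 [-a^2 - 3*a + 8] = -2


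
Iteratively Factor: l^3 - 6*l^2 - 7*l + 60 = (l - 4)*(l^2 - 2*l - 15) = (l - 4)*(l + 3)*(l - 5)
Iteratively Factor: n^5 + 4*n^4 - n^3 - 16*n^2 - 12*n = (n + 3)*(n^4 + n^3 - 4*n^2 - 4*n) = (n + 1)*(n + 3)*(n^3 - 4*n) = (n - 2)*(n + 1)*(n + 3)*(n^2 + 2*n) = n*(n - 2)*(n + 1)*(n + 3)*(n + 2)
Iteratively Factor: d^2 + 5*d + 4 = (d + 1)*(d + 4)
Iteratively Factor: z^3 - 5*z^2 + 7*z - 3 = (z - 1)*(z^2 - 4*z + 3) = (z - 3)*(z - 1)*(z - 1)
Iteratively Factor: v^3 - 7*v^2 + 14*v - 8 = (v - 2)*(v^2 - 5*v + 4) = (v - 2)*(v - 1)*(v - 4)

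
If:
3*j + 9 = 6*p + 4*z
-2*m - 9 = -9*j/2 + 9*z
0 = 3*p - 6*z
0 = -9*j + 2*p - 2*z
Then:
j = 3/23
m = -315/46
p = 27/23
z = 27/46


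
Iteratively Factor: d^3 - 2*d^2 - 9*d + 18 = (d + 3)*(d^2 - 5*d + 6) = (d - 2)*(d + 3)*(d - 3)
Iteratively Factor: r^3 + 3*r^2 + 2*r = (r)*(r^2 + 3*r + 2) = r*(r + 2)*(r + 1)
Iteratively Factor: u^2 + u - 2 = (u + 2)*(u - 1)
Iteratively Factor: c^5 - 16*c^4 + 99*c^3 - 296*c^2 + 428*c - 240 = (c - 3)*(c^4 - 13*c^3 + 60*c^2 - 116*c + 80) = (c - 3)*(c - 2)*(c^3 - 11*c^2 + 38*c - 40) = (c - 5)*(c - 3)*(c - 2)*(c^2 - 6*c + 8) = (c - 5)*(c - 4)*(c - 3)*(c - 2)*(c - 2)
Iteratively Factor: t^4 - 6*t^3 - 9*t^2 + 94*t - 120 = (t - 3)*(t^3 - 3*t^2 - 18*t + 40) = (t - 3)*(t - 2)*(t^2 - t - 20) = (t - 3)*(t - 2)*(t + 4)*(t - 5)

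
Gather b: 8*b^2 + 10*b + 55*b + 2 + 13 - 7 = 8*b^2 + 65*b + 8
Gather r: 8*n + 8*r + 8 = 8*n + 8*r + 8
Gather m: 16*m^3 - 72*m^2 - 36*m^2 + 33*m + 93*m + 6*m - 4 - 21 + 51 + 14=16*m^3 - 108*m^2 + 132*m + 40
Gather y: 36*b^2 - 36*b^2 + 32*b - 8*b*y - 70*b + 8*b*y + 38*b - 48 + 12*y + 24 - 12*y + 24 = 0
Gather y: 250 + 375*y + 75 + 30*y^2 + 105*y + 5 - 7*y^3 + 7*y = -7*y^3 + 30*y^2 + 487*y + 330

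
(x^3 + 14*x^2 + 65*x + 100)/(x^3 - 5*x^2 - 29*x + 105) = (x^2 + 9*x + 20)/(x^2 - 10*x + 21)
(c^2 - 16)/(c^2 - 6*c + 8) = (c + 4)/(c - 2)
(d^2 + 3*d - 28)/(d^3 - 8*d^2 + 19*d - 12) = (d + 7)/(d^2 - 4*d + 3)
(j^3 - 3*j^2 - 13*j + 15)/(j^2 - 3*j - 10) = (j^2 + 2*j - 3)/(j + 2)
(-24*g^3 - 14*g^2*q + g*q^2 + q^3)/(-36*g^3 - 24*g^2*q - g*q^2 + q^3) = (-4*g + q)/(-6*g + q)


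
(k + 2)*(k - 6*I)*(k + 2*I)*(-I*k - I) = -I*k^4 - 4*k^3 - 3*I*k^3 - 12*k^2 - 14*I*k^2 - 8*k - 36*I*k - 24*I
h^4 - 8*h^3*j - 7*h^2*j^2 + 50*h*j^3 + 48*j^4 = (h - 8*j)*(h - 3*j)*(h + j)*(h + 2*j)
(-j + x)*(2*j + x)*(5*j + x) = -10*j^3 + 3*j^2*x + 6*j*x^2 + x^3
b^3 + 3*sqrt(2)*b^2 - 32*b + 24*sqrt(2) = (b - 2*sqrt(2))*(b - sqrt(2))*(b + 6*sqrt(2))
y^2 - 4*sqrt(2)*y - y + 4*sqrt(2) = (y - 1)*(y - 4*sqrt(2))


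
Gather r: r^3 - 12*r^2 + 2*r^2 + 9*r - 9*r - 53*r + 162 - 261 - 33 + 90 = r^3 - 10*r^2 - 53*r - 42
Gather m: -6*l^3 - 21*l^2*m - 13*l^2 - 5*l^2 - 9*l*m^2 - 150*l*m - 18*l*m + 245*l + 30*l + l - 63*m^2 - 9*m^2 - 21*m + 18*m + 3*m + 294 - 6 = -6*l^3 - 18*l^2 + 276*l + m^2*(-9*l - 72) + m*(-21*l^2 - 168*l) + 288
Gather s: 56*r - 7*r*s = -7*r*s + 56*r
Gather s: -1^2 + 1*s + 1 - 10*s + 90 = 90 - 9*s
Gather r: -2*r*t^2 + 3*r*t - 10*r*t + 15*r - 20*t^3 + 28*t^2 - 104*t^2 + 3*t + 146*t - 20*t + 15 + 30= r*(-2*t^2 - 7*t + 15) - 20*t^3 - 76*t^2 + 129*t + 45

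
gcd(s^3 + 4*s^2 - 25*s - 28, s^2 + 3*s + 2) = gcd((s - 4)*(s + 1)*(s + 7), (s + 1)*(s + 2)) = s + 1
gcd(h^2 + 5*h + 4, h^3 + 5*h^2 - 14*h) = 1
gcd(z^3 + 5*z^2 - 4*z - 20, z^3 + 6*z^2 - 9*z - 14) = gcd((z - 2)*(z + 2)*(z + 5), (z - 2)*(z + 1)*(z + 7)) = z - 2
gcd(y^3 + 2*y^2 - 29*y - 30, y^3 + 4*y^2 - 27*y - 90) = y^2 + y - 30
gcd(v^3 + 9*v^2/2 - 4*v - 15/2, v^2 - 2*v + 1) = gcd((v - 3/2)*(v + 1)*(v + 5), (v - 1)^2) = 1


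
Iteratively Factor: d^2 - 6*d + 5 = (d - 5)*(d - 1)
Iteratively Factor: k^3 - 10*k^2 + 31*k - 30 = (k - 3)*(k^2 - 7*k + 10) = (k - 3)*(k - 2)*(k - 5)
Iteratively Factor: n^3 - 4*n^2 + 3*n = (n)*(n^2 - 4*n + 3) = n*(n - 1)*(n - 3)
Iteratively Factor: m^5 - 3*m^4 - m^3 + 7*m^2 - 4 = (m + 1)*(m^4 - 4*m^3 + 3*m^2 + 4*m - 4) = (m + 1)^2*(m^3 - 5*m^2 + 8*m - 4) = (m - 2)*(m + 1)^2*(m^2 - 3*m + 2) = (m - 2)*(m - 1)*(m + 1)^2*(m - 2)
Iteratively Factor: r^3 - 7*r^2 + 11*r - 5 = (r - 1)*(r^2 - 6*r + 5) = (r - 1)^2*(r - 5)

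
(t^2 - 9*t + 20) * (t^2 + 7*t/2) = t^4 - 11*t^3/2 - 23*t^2/2 + 70*t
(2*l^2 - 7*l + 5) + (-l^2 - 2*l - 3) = l^2 - 9*l + 2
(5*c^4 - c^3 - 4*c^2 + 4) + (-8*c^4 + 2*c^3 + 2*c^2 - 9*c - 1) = -3*c^4 + c^3 - 2*c^2 - 9*c + 3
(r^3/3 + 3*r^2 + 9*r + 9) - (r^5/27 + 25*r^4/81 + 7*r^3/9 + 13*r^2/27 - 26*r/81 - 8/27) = -r^5/27 - 25*r^4/81 - 4*r^3/9 + 68*r^2/27 + 755*r/81 + 251/27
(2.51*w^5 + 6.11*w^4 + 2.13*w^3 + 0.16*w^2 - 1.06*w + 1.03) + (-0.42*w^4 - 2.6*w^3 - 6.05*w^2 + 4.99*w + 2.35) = 2.51*w^5 + 5.69*w^4 - 0.47*w^3 - 5.89*w^2 + 3.93*w + 3.38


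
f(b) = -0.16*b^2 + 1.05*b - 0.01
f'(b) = 1.05 - 0.32*b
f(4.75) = 1.37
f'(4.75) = -0.47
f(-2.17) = -3.04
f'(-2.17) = 1.74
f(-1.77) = -2.37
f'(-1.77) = 1.62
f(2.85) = 1.68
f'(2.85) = 0.14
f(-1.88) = -2.55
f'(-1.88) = 1.65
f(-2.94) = -4.48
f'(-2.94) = 1.99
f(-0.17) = -0.19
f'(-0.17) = 1.10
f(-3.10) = -4.80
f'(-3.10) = 2.04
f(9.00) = -3.52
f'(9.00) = -1.83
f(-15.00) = -51.76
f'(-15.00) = 5.85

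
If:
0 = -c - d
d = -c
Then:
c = -d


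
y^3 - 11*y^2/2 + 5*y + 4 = (y - 4)*(y - 2)*(y + 1/2)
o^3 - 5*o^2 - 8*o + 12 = (o - 6)*(o - 1)*(o + 2)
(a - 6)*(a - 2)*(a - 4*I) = a^3 - 8*a^2 - 4*I*a^2 + 12*a + 32*I*a - 48*I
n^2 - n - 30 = (n - 6)*(n + 5)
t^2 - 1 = (t - 1)*(t + 1)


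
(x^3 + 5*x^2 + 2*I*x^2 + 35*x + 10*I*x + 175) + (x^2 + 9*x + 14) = x^3 + 6*x^2 + 2*I*x^2 + 44*x + 10*I*x + 189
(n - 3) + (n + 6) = 2*n + 3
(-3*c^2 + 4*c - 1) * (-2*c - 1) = 6*c^3 - 5*c^2 - 2*c + 1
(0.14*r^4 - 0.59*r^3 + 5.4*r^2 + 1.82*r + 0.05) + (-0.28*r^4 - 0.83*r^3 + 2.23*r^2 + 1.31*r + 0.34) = -0.14*r^4 - 1.42*r^3 + 7.63*r^2 + 3.13*r + 0.39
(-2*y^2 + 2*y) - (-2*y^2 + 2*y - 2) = 2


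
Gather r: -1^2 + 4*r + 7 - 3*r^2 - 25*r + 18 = -3*r^2 - 21*r + 24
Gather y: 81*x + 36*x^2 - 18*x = 36*x^2 + 63*x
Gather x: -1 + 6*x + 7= 6*x + 6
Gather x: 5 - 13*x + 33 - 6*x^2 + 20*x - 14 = -6*x^2 + 7*x + 24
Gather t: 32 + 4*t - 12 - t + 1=3*t + 21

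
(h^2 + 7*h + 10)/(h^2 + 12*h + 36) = (h^2 + 7*h + 10)/(h^2 + 12*h + 36)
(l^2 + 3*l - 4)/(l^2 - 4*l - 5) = (-l^2 - 3*l + 4)/(-l^2 + 4*l + 5)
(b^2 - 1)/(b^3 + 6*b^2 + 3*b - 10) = (b + 1)/(b^2 + 7*b + 10)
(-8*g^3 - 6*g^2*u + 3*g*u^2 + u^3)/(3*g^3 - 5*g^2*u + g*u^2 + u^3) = (-8*g^3 - 6*g^2*u + 3*g*u^2 + u^3)/(3*g^3 - 5*g^2*u + g*u^2 + u^3)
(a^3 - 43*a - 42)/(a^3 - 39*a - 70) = (-a^3 + 43*a + 42)/(-a^3 + 39*a + 70)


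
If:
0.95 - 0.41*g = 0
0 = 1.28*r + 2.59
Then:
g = 2.32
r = -2.02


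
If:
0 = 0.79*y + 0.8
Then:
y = -1.01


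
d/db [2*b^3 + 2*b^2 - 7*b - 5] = 6*b^2 + 4*b - 7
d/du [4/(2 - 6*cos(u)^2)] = -24*sin(2*u)/(3*cos(2*u) + 1)^2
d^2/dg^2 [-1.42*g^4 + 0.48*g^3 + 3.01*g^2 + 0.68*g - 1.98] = -17.04*g^2 + 2.88*g + 6.02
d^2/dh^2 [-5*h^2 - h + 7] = -10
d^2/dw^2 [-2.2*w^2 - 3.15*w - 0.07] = -4.40000000000000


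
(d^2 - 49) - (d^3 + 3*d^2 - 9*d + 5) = -d^3 - 2*d^2 + 9*d - 54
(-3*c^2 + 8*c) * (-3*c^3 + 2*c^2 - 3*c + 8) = 9*c^5 - 30*c^4 + 25*c^3 - 48*c^2 + 64*c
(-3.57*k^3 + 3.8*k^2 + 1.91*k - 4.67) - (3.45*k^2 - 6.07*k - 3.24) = -3.57*k^3 + 0.35*k^2 + 7.98*k - 1.43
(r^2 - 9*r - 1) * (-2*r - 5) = -2*r^3 + 13*r^2 + 47*r + 5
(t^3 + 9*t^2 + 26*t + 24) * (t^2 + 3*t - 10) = t^5 + 12*t^4 + 43*t^3 + 12*t^2 - 188*t - 240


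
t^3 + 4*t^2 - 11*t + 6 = (t - 1)^2*(t + 6)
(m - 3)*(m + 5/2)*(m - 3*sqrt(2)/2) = m^3 - 3*sqrt(2)*m^2/2 - m^2/2 - 15*m/2 + 3*sqrt(2)*m/4 + 45*sqrt(2)/4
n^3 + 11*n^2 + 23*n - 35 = (n - 1)*(n + 5)*(n + 7)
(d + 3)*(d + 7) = d^2 + 10*d + 21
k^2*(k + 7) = k^3 + 7*k^2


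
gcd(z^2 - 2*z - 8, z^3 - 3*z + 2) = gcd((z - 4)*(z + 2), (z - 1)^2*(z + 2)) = z + 2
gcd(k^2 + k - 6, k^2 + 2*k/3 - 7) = k + 3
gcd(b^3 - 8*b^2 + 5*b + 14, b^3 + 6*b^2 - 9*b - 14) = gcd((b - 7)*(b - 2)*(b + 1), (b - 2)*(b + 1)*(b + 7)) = b^2 - b - 2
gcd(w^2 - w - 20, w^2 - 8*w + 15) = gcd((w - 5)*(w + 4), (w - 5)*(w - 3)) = w - 5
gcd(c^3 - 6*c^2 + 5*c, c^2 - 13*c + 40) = c - 5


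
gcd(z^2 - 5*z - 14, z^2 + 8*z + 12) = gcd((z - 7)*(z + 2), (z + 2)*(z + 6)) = z + 2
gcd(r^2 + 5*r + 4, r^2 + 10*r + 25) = 1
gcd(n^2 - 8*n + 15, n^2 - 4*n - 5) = n - 5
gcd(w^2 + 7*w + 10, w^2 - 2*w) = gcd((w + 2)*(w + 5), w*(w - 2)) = 1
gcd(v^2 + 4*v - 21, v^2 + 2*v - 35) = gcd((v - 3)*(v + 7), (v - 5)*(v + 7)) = v + 7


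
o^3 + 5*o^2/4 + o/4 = o*(o + 1/4)*(o + 1)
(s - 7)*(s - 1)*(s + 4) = s^3 - 4*s^2 - 25*s + 28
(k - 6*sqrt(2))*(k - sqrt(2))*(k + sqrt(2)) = k^3 - 6*sqrt(2)*k^2 - 2*k + 12*sqrt(2)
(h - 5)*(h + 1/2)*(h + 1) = h^3 - 7*h^2/2 - 7*h - 5/2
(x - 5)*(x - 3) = x^2 - 8*x + 15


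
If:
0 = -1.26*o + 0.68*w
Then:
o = 0.53968253968254*w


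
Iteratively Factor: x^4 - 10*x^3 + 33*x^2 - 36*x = (x - 3)*(x^3 - 7*x^2 + 12*x) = (x - 4)*(x - 3)*(x^2 - 3*x) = (x - 4)*(x - 3)^2*(x)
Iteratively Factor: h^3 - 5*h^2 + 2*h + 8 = (h + 1)*(h^2 - 6*h + 8) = (h - 2)*(h + 1)*(h - 4)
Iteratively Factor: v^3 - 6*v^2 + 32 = (v - 4)*(v^2 - 2*v - 8) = (v - 4)*(v + 2)*(v - 4)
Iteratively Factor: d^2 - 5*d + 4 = (d - 1)*(d - 4)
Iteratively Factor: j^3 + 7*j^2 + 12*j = (j + 4)*(j^2 + 3*j) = (j + 3)*(j + 4)*(j)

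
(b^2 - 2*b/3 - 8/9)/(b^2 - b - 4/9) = (3*b + 2)/(3*b + 1)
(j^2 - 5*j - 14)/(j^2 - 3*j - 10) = (j - 7)/(j - 5)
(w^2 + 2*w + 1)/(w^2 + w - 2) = (w^2 + 2*w + 1)/(w^2 + w - 2)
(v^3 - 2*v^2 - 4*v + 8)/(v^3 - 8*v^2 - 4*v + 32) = (v - 2)/(v - 8)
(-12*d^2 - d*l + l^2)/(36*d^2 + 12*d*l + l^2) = (-12*d^2 - d*l + l^2)/(36*d^2 + 12*d*l + l^2)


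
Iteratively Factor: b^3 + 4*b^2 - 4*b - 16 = (b + 2)*(b^2 + 2*b - 8) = (b + 2)*(b + 4)*(b - 2)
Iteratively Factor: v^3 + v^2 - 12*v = (v)*(v^2 + v - 12) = v*(v - 3)*(v + 4)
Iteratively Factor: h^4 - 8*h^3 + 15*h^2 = (h)*(h^3 - 8*h^2 + 15*h) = h^2*(h^2 - 8*h + 15) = h^2*(h - 3)*(h - 5)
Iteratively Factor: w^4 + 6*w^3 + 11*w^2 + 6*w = (w + 2)*(w^3 + 4*w^2 + 3*w) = (w + 1)*(w + 2)*(w^2 + 3*w) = (w + 1)*(w + 2)*(w + 3)*(w)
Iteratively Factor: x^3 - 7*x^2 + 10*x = (x - 5)*(x^2 - 2*x) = (x - 5)*(x - 2)*(x)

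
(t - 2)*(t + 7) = t^2 + 5*t - 14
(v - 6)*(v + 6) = v^2 - 36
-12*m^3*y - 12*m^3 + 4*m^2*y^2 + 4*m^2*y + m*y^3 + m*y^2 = (-2*m + y)*(6*m + y)*(m*y + m)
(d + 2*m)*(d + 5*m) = d^2 + 7*d*m + 10*m^2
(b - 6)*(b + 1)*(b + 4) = b^3 - b^2 - 26*b - 24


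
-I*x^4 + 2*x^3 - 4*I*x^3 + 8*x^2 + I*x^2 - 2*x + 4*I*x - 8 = (x + 1)*(x + 4)*(x + 2*I)*(-I*x + I)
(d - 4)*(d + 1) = d^2 - 3*d - 4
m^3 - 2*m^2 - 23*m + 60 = (m - 4)*(m - 3)*(m + 5)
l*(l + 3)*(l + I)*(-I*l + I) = -I*l^4 + l^3 - 2*I*l^3 + 2*l^2 + 3*I*l^2 - 3*l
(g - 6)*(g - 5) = g^2 - 11*g + 30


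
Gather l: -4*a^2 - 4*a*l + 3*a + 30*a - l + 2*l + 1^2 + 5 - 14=-4*a^2 + 33*a + l*(1 - 4*a) - 8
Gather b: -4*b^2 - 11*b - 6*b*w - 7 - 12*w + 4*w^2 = -4*b^2 + b*(-6*w - 11) + 4*w^2 - 12*w - 7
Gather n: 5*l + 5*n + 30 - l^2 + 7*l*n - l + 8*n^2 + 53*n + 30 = -l^2 + 4*l + 8*n^2 + n*(7*l + 58) + 60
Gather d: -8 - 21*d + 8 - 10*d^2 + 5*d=-10*d^2 - 16*d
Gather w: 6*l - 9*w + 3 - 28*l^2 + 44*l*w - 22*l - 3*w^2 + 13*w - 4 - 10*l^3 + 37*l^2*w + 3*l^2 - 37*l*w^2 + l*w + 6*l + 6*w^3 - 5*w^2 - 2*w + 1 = -10*l^3 - 25*l^2 - 10*l + 6*w^3 + w^2*(-37*l - 8) + w*(37*l^2 + 45*l + 2)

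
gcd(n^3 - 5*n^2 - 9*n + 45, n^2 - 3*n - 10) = n - 5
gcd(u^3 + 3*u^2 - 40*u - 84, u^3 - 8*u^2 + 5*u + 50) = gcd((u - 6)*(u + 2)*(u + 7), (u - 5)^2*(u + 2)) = u + 2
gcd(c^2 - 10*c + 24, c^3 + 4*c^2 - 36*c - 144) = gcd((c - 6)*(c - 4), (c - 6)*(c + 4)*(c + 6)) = c - 6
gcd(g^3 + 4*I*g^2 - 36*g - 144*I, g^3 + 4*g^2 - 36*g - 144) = g^2 - 36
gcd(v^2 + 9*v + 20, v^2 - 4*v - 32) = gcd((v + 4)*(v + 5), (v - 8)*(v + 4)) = v + 4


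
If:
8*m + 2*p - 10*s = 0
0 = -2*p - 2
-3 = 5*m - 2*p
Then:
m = -1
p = -1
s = -1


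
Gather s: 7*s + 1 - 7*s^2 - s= -7*s^2 + 6*s + 1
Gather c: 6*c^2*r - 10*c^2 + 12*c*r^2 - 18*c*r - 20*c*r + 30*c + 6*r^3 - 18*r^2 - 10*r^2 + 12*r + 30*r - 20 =c^2*(6*r - 10) + c*(12*r^2 - 38*r + 30) + 6*r^3 - 28*r^2 + 42*r - 20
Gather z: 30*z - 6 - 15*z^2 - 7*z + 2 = -15*z^2 + 23*z - 4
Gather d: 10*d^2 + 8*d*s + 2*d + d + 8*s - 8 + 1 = 10*d^2 + d*(8*s + 3) + 8*s - 7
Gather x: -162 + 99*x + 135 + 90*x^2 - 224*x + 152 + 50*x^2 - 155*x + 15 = 140*x^2 - 280*x + 140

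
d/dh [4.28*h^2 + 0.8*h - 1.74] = 8.56*h + 0.8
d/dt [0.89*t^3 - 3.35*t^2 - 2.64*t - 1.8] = 2.67*t^2 - 6.7*t - 2.64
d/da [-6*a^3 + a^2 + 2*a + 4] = -18*a^2 + 2*a + 2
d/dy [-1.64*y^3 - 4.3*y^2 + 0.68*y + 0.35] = -4.92*y^2 - 8.6*y + 0.68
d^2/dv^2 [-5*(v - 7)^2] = -10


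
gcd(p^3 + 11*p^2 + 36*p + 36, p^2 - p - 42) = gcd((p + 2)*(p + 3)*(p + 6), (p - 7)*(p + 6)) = p + 6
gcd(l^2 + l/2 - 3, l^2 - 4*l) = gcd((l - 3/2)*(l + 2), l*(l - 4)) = 1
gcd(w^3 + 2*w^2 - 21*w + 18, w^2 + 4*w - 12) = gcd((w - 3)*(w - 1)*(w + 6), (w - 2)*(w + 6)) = w + 6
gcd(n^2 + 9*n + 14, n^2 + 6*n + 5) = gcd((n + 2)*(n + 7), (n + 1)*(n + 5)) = 1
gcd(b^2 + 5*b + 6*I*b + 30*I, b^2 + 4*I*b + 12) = b + 6*I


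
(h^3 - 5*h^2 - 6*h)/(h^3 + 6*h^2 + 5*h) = (h - 6)/(h + 5)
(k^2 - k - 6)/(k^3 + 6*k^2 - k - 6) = (k^2 - k - 6)/(k^3 + 6*k^2 - k - 6)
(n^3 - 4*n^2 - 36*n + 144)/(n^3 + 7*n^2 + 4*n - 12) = (n^2 - 10*n + 24)/(n^2 + n - 2)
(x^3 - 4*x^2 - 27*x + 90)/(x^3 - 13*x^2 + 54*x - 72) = (x + 5)/(x - 4)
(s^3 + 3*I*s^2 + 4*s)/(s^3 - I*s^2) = (s + 4*I)/s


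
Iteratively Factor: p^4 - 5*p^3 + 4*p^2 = (p)*(p^3 - 5*p^2 + 4*p) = p*(p - 4)*(p^2 - p) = p*(p - 4)*(p - 1)*(p)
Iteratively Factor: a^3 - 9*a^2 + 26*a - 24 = (a - 2)*(a^2 - 7*a + 12) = (a - 4)*(a - 2)*(a - 3)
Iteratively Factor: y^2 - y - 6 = (y + 2)*(y - 3)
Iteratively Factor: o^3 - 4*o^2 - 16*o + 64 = (o - 4)*(o^2 - 16) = (o - 4)^2*(o + 4)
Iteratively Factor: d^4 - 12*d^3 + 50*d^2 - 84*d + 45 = (d - 3)*(d^3 - 9*d^2 + 23*d - 15) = (d - 5)*(d - 3)*(d^2 - 4*d + 3) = (d - 5)*(d - 3)^2*(d - 1)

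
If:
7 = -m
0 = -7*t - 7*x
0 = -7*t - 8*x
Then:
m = -7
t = 0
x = 0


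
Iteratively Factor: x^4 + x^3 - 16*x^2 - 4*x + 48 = (x - 3)*(x^3 + 4*x^2 - 4*x - 16) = (x - 3)*(x + 4)*(x^2 - 4) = (x - 3)*(x + 2)*(x + 4)*(x - 2)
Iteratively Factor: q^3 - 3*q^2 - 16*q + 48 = (q - 4)*(q^2 + q - 12) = (q - 4)*(q + 4)*(q - 3)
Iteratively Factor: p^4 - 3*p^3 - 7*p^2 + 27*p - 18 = (p - 3)*(p^3 - 7*p + 6) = (p - 3)*(p - 1)*(p^2 + p - 6) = (p - 3)*(p - 2)*(p - 1)*(p + 3)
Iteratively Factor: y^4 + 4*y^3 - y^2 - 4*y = (y)*(y^3 + 4*y^2 - y - 4) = y*(y - 1)*(y^2 + 5*y + 4) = y*(y - 1)*(y + 1)*(y + 4)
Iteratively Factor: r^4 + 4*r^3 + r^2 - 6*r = (r)*(r^3 + 4*r^2 + r - 6) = r*(r + 2)*(r^2 + 2*r - 3) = r*(r + 2)*(r + 3)*(r - 1)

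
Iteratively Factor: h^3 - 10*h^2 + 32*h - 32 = (h - 4)*(h^2 - 6*h + 8) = (h - 4)*(h - 2)*(h - 4)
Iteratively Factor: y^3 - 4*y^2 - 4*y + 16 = (y - 2)*(y^2 - 2*y - 8) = (y - 2)*(y + 2)*(y - 4)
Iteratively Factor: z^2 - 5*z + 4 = (z - 1)*(z - 4)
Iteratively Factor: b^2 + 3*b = (b + 3)*(b)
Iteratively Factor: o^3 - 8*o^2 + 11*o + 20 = (o - 5)*(o^2 - 3*o - 4) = (o - 5)*(o + 1)*(o - 4)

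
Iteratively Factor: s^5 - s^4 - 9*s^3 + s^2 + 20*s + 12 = (s + 1)*(s^4 - 2*s^3 - 7*s^2 + 8*s + 12) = (s + 1)*(s + 2)*(s^3 - 4*s^2 + s + 6) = (s + 1)^2*(s + 2)*(s^2 - 5*s + 6) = (s - 3)*(s + 1)^2*(s + 2)*(s - 2)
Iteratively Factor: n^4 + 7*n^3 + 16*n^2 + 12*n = (n + 3)*(n^3 + 4*n^2 + 4*n) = n*(n + 3)*(n^2 + 4*n + 4) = n*(n + 2)*(n + 3)*(n + 2)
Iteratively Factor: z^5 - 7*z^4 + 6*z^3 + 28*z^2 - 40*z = (z - 5)*(z^4 - 2*z^3 - 4*z^2 + 8*z) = (z - 5)*(z + 2)*(z^3 - 4*z^2 + 4*z) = (z - 5)*(z - 2)*(z + 2)*(z^2 - 2*z) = z*(z - 5)*(z - 2)*(z + 2)*(z - 2)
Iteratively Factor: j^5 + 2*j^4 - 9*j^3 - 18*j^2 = (j - 3)*(j^4 + 5*j^3 + 6*j^2) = (j - 3)*(j + 2)*(j^3 + 3*j^2) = j*(j - 3)*(j + 2)*(j^2 + 3*j) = j^2*(j - 3)*(j + 2)*(j + 3)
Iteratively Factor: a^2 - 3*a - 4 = (a + 1)*(a - 4)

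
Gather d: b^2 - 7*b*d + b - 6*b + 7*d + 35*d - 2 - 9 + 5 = b^2 - 5*b + d*(42 - 7*b) - 6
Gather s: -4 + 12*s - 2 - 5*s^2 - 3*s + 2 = -5*s^2 + 9*s - 4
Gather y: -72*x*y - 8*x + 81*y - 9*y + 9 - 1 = -8*x + y*(72 - 72*x) + 8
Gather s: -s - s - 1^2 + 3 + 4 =6 - 2*s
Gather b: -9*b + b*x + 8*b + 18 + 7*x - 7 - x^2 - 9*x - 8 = b*(x - 1) - x^2 - 2*x + 3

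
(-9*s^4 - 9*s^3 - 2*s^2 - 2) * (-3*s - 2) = 27*s^5 + 45*s^4 + 24*s^3 + 4*s^2 + 6*s + 4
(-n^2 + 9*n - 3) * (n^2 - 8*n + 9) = -n^4 + 17*n^3 - 84*n^2 + 105*n - 27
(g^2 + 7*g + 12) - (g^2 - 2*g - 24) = 9*g + 36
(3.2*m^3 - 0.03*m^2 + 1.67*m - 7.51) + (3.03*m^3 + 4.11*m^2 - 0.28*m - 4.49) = 6.23*m^3 + 4.08*m^2 + 1.39*m - 12.0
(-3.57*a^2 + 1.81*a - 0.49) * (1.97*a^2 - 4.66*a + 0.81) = -7.0329*a^4 + 20.2019*a^3 - 12.2916*a^2 + 3.7495*a - 0.3969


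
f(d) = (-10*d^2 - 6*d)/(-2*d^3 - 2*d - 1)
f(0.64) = 2.83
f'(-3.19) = -0.23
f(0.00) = 0.00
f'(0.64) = 2.21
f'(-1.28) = 0.30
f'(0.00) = 6.00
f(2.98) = 1.78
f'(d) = (-20*d - 6)/(-2*d^3 - 2*d - 1) + (-10*d^2 - 6*d)*(6*d^2 + 2)/(-2*d^3 - 2*d - 1)^2 = 2*(-2*d*(5*d + 3)*(3*d^2 + 1) + (10*d + 3)*(2*d^3 + 2*d + 1))/(2*d^3 + 2*d + 1)^2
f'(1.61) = -0.92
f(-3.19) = -1.18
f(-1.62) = -1.54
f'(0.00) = 6.00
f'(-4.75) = -0.15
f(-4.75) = -0.88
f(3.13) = 1.70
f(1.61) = 2.83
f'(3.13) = -0.51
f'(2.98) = -0.55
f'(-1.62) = -0.08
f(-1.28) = -1.51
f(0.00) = 0.00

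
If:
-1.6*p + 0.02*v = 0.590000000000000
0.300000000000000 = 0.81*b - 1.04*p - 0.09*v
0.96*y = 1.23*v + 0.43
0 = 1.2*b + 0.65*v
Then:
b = -0.08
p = -0.37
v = 0.15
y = 0.65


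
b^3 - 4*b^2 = b^2*(b - 4)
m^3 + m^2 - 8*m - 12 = (m - 3)*(m + 2)^2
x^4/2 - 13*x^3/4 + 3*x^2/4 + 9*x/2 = x*(x/2 + 1/2)*(x - 6)*(x - 3/2)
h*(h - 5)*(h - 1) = h^3 - 6*h^2 + 5*h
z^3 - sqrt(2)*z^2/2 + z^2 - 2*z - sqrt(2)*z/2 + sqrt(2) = (z - 1)*(z + 2)*(z - sqrt(2)/2)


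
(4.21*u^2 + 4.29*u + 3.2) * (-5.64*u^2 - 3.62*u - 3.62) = -23.7444*u^4 - 39.4358*u^3 - 48.818*u^2 - 27.1138*u - 11.584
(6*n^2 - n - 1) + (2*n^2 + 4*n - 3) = 8*n^2 + 3*n - 4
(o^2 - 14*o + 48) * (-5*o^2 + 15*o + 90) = -5*o^4 + 85*o^3 - 360*o^2 - 540*o + 4320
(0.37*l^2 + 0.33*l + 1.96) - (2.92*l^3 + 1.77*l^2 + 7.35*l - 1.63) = -2.92*l^3 - 1.4*l^2 - 7.02*l + 3.59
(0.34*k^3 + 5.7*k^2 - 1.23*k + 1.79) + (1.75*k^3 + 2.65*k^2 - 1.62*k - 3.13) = 2.09*k^3 + 8.35*k^2 - 2.85*k - 1.34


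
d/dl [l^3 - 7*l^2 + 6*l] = 3*l^2 - 14*l + 6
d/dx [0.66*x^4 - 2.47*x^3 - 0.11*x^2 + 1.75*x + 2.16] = 2.64*x^3 - 7.41*x^2 - 0.22*x + 1.75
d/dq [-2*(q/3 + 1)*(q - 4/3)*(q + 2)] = -2*q^2 - 44*q/9 + 4/9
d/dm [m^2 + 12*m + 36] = 2*m + 12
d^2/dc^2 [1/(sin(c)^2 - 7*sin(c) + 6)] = (-4*sin(c)^3 + 17*sin(c)^2 - 2*sin(c) - 86)/((sin(c) - 6)^3*(sin(c) - 1)^2)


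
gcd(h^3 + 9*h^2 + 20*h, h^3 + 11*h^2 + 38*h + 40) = h^2 + 9*h + 20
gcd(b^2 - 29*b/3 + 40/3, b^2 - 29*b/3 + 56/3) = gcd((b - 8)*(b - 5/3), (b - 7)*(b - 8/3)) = 1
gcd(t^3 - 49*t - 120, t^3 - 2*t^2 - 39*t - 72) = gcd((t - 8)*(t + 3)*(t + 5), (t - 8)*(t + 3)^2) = t^2 - 5*t - 24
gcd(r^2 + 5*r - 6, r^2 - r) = r - 1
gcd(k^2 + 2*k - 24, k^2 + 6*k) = k + 6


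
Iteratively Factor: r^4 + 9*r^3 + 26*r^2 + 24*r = (r)*(r^3 + 9*r^2 + 26*r + 24) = r*(r + 3)*(r^2 + 6*r + 8) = r*(r + 2)*(r + 3)*(r + 4)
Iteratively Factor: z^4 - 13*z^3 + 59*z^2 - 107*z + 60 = (z - 5)*(z^3 - 8*z^2 + 19*z - 12) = (z - 5)*(z - 4)*(z^2 - 4*z + 3) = (z - 5)*(z - 4)*(z - 1)*(z - 3)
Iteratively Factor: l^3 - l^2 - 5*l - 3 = (l + 1)*(l^2 - 2*l - 3) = (l - 3)*(l + 1)*(l + 1)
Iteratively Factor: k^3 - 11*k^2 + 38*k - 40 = (k - 2)*(k^2 - 9*k + 20) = (k - 5)*(k - 2)*(k - 4)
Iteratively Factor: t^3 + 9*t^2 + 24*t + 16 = (t + 4)*(t^2 + 5*t + 4) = (t + 4)^2*(t + 1)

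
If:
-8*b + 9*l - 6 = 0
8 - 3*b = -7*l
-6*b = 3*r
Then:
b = -114/29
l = -82/29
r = 228/29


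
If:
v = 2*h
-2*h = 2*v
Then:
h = 0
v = 0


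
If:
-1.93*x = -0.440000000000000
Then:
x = 0.23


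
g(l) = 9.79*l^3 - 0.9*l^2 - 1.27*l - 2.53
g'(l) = 29.37*l^2 - 1.8*l - 1.27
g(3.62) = 445.50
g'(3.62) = 377.09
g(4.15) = 676.42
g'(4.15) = 497.08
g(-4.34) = -814.27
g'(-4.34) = 559.74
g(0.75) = 0.14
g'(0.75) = 13.90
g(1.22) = 12.36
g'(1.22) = 40.25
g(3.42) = 374.22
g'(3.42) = 336.10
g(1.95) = 64.16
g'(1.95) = 106.90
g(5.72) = 1792.95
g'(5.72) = 949.37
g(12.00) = 16769.75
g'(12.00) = 4206.41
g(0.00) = -2.53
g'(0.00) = -1.27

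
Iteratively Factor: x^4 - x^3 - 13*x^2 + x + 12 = (x - 4)*(x^3 + 3*x^2 - x - 3) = (x - 4)*(x + 1)*(x^2 + 2*x - 3) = (x - 4)*(x - 1)*(x + 1)*(x + 3)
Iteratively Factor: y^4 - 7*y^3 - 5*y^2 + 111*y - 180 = (y - 3)*(y^3 - 4*y^2 - 17*y + 60) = (y - 3)^2*(y^2 - y - 20) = (y - 3)^2*(y + 4)*(y - 5)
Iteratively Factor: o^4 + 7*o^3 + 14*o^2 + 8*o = (o + 1)*(o^3 + 6*o^2 + 8*o) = (o + 1)*(o + 4)*(o^2 + 2*o) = o*(o + 1)*(o + 4)*(o + 2)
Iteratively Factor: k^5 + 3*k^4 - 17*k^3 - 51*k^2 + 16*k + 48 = (k + 1)*(k^4 + 2*k^3 - 19*k^2 - 32*k + 48) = (k + 1)*(k + 4)*(k^3 - 2*k^2 - 11*k + 12) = (k - 4)*(k + 1)*(k + 4)*(k^2 + 2*k - 3) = (k - 4)*(k + 1)*(k + 3)*(k + 4)*(k - 1)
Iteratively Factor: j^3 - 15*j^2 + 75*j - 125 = (j - 5)*(j^2 - 10*j + 25) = (j - 5)^2*(j - 5)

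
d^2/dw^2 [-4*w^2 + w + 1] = -8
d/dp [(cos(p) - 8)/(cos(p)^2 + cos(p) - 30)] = (cos(p)^2 - 16*cos(p) + 22)*sin(p)/(cos(p)^2 + cos(p) - 30)^2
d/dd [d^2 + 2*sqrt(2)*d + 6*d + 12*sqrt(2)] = 2*d + 2*sqrt(2) + 6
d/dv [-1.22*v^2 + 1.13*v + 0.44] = 1.13 - 2.44*v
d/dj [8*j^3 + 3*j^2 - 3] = 6*j*(4*j + 1)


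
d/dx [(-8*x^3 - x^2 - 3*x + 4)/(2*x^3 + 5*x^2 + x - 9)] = (-38*x^4 - 4*x^3 + 206*x^2 - 22*x + 23)/(4*x^6 + 20*x^5 + 29*x^4 - 26*x^3 - 89*x^2 - 18*x + 81)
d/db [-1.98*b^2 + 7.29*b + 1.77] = 7.29 - 3.96*b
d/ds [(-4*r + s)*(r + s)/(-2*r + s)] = ((r + s)*(4*r - s) + (2*r - s)*(3*r - 2*s))/(2*r - s)^2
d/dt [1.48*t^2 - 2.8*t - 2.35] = 2.96*t - 2.8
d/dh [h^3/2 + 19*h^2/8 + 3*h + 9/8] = 3*h^2/2 + 19*h/4 + 3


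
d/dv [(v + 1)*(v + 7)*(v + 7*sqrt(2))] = 3*v^2 + 16*v + 14*sqrt(2)*v + 7 + 56*sqrt(2)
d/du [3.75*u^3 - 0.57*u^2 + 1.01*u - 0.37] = 11.25*u^2 - 1.14*u + 1.01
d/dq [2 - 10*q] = -10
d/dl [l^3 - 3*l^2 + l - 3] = 3*l^2 - 6*l + 1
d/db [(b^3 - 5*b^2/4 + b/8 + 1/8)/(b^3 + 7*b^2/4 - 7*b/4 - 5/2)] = 3*(32*b^4 - 40*b^3 - 63*b^2 + 62*b - 1)/(2*(16*b^6 + 56*b^5 - 7*b^4 - 178*b^3 - 91*b^2 + 140*b + 100))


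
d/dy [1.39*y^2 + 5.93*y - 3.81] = 2.78*y + 5.93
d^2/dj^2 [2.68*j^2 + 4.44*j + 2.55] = 5.36000000000000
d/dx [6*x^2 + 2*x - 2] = 12*x + 2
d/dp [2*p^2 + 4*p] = 4*p + 4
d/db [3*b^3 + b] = 9*b^2 + 1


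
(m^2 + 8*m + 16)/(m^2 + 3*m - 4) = (m + 4)/(m - 1)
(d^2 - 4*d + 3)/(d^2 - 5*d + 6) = (d - 1)/(d - 2)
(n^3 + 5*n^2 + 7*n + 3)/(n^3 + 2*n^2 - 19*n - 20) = (n^2 + 4*n + 3)/(n^2 + n - 20)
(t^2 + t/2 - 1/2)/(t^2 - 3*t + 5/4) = 2*(t + 1)/(2*t - 5)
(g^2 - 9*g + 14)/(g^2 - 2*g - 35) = (g - 2)/(g + 5)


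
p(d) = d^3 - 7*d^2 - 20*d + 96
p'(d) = 3*d^2 - 14*d - 20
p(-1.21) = 108.18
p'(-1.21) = 1.33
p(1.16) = 64.94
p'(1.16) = -32.20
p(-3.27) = 51.58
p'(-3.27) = 57.86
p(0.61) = 81.42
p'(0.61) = -27.42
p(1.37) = 58.03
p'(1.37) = -33.55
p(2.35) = 23.32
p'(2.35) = -36.33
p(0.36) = 87.94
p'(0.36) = -24.65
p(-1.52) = 106.72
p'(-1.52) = 8.21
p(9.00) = 78.00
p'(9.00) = 97.00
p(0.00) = 96.00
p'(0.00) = -20.00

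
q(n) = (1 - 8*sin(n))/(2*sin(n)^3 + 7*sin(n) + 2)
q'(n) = (1 - 8*sin(n))*(-6*sin(n)^2*cos(n) - 7*cos(n))/(2*sin(n)^3 + 7*sin(n) + 2)^2 - 8*cos(n)/(2*sin(n)^3 + 7*sin(n) + 2) = (32*sin(n)^3 - 6*sin(n)^2 - 23)*cos(n)/(2*sin(n)^3 + 7*sin(n) + 2)^2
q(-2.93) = 5.24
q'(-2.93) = 88.10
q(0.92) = -0.63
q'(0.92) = -0.09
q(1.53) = -0.64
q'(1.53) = 0.00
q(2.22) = -0.63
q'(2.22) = 0.09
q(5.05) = -1.36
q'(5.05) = -0.46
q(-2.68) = -3.53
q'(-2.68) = 14.44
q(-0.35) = -7.78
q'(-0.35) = -101.52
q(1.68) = -0.64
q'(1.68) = -0.00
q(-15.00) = -2.00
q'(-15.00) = 2.71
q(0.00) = 0.50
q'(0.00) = -5.75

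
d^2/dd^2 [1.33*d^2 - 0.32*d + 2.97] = 2.66000000000000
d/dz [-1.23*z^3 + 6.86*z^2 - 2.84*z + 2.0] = -3.69*z^2 + 13.72*z - 2.84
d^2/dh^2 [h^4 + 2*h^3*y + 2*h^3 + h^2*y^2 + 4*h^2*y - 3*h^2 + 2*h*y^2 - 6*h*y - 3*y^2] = 12*h^2 + 12*h*y + 12*h + 2*y^2 + 8*y - 6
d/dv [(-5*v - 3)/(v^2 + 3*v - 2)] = (5*v^2 + 6*v + 19)/(v^4 + 6*v^3 + 5*v^2 - 12*v + 4)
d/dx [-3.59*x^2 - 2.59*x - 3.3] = -7.18*x - 2.59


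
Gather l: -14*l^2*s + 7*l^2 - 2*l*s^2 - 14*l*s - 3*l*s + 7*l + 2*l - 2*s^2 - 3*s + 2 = l^2*(7 - 14*s) + l*(-2*s^2 - 17*s + 9) - 2*s^2 - 3*s + 2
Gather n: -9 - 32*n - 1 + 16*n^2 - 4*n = 16*n^2 - 36*n - 10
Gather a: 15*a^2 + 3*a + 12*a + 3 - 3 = 15*a^2 + 15*a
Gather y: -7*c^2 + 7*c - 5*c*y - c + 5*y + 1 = -7*c^2 + 6*c + y*(5 - 5*c) + 1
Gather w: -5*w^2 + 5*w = -5*w^2 + 5*w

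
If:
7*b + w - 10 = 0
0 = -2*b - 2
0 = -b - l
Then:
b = -1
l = 1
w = 17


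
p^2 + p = p*(p + 1)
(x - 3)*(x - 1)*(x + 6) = x^3 + 2*x^2 - 21*x + 18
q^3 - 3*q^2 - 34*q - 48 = (q - 8)*(q + 2)*(q + 3)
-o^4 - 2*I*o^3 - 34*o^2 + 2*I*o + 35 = (o - 5*I)*(o + 7*I)*(-I*o - I)*(-I*o + I)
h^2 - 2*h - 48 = (h - 8)*(h + 6)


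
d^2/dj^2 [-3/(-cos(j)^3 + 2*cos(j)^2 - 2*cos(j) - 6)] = 3*((11*cos(j) - 16*cos(2*j) + 9*cos(3*j))*(cos(j)^3 - 2*cos(j)^2 + 2*cos(j) + 6)/4 + 2*(3*cos(j)^2 - 4*cos(j) + 2)^2*sin(j)^2)/(cos(j)^3 - 2*cos(j)^2 + 2*cos(j) + 6)^3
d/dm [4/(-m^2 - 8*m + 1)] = 8*(m + 4)/(m^2 + 8*m - 1)^2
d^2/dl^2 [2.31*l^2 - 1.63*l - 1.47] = 4.62000000000000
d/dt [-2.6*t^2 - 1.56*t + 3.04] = -5.2*t - 1.56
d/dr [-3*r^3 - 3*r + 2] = -9*r^2 - 3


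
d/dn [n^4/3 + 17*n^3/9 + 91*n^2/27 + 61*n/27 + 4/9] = 4*n^3/3 + 17*n^2/3 + 182*n/27 + 61/27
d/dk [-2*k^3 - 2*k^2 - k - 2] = -6*k^2 - 4*k - 1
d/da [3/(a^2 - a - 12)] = 3*(1 - 2*a)/(-a^2 + a + 12)^2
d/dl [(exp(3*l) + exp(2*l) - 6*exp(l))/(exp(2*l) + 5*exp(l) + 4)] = (exp(4*l) + 10*exp(3*l) + 23*exp(2*l) + 8*exp(l) - 24)*exp(l)/(exp(4*l) + 10*exp(3*l) + 33*exp(2*l) + 40*exp(l) + 16)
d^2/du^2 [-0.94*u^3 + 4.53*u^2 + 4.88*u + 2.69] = 9.06 - 5.64*u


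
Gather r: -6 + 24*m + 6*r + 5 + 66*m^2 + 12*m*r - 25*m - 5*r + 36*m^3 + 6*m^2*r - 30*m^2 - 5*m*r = 36*m^3 + 36*m^2 - m + r*(6*m^2 + 7*m + 1) - 1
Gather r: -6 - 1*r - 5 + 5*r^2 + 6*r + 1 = 5*r^2 + 5*r - 10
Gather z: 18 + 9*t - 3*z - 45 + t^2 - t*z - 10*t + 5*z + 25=t^2 - t + z*(2 - t) - 2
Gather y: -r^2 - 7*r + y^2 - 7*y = -r^2 - 7*r + y^2 - 7*y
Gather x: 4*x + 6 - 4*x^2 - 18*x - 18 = -4*x^2 - 14*x - 12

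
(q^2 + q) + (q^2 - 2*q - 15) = 2*q^2 - q - 15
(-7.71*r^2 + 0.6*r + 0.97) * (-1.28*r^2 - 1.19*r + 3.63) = 9.8688*r^4 + 8.4069*r^3 - 29.9429*r^2 + 1.0237*r + 3.5211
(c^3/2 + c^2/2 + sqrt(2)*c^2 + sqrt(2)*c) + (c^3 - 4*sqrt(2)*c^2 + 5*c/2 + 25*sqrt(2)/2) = 3*c^3/2 - 3*sqrt(2)*c^2 + c^2/2 + sqrt(2)*c + 5*c/2 + 25*sqrt(2)/2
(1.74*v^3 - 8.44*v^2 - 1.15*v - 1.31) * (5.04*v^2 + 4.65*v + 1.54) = 8.7696*v^5 - 34.4466*v^4 - 42.3624*v^3 - 24.9475*v^2 - 7.8625*v - 2.0174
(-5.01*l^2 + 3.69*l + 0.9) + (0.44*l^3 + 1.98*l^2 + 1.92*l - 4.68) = 0.44*l^3 - 3.03*l^2 + 5.61*l - 3.78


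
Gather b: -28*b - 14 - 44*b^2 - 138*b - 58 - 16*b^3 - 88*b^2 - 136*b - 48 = -16*b^3 - 132*b^2 - 302*b - 120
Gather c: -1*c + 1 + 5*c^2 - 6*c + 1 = 5*c^2 - 7*c + 2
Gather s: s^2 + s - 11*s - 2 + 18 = s^2 - 10*s + 16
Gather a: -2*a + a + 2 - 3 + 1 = -a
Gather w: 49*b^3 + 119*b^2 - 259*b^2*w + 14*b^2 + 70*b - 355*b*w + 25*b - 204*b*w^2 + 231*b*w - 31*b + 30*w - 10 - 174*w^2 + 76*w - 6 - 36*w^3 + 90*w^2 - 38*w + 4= 49*b^3 + 133*b^2 + 64*b - 36*w^3 + w^2*(-204*b - 84) + w*(-259*b^2 - 124*b + 68) - 12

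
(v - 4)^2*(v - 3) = v^3 - 11*v^2 + 40*v - 48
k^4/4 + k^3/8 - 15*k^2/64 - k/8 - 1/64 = (k/4 + 1/4)*(k - 1)*(k + 1/4)^2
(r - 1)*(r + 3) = r^2 + 2*r - 3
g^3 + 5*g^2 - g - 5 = (g - 1)*(g + 1)*(g + 5)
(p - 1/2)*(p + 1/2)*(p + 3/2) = p^3 + 3*p^2/2 - p/4 - 3/8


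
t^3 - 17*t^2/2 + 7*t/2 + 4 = (t - 8)*(t - 1)*(t + 1/2)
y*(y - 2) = y^2 - 2*y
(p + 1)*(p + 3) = p^2 + 4*p + 3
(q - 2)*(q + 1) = q^2 - q - 2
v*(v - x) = v^2 - v*x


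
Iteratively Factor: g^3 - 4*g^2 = (g - 4)*(g^2) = g*(g - 4)*(g)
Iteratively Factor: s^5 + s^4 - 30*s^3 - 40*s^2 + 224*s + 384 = (s + 4)*(s^4 - 3*s^3 - 18*s^2 + 32*s + 96) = (s + 3)*(s + 4)*(s^3 - 6*s^2 + 32) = (s - 4)*(s + 3)*(s + 4)*(s^2 - 2*s - 8) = (s - 4)*(s + 2)*(s + 3)*(s + 4)*(s - 4)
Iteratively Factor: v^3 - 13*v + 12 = (v - 3)*(v^2 + 3*v - 4) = (v - 3)*(v + 4)*(v - 1)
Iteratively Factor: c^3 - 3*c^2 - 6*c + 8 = (c - 4)*(c^2 + c - 2) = (c - 4)*(c + 2)*(c - 1)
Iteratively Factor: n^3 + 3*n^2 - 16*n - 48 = (n - 4)*(n^2 + 7*n + 12) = (n - 4)*(n + 3)*(n + 4)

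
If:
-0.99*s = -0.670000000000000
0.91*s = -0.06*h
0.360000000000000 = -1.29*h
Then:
No Solution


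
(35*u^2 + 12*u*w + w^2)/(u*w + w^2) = (35*u^2 + 12*u*w + w^2)/(w*(u + w))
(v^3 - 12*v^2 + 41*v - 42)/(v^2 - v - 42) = (v^2 - 5*v + 6)/(v + 6)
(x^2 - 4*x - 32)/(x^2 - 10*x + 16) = (x + 4)/(x - 2)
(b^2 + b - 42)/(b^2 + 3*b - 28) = (b - 6)/(b - 4)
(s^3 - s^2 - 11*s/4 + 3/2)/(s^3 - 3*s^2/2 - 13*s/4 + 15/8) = 2*(s - 2)/(2*s - 5)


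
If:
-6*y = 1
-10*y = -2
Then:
No Solution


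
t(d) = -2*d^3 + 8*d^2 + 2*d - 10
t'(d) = -6*d^2 + 16*d + 2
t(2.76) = 14.41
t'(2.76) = 0.45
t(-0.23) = -10.01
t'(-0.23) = -2.00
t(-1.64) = 17.06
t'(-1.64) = -40.38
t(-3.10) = 120.26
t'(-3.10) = -105.26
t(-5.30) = 501.87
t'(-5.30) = -251.34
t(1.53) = 4.62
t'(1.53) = 12.43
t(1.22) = 0.72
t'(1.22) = 12.59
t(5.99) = -140.82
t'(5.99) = -117.44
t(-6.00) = 698.00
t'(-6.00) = -310.00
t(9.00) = -802.00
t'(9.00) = -340.00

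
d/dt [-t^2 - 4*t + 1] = -2*t - 4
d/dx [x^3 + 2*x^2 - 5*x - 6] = 3*x^2 + 4*x - 5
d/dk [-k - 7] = -1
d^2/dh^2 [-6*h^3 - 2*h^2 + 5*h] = -36*h - 4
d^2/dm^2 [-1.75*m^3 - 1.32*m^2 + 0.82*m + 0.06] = -10.5*m - 2.64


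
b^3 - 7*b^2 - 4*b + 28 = (b - 7)*(b - 2)*(b + 2)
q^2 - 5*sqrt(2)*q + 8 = (q - 4*sqrt(2))*(q - sqrt(2))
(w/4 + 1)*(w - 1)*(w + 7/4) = w^3/4 + 19*w^2/16 + 5*w/16 - 7/4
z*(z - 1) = z^2 - z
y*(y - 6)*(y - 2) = y^3 - 8*y^2 + 12*y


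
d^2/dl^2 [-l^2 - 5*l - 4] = -2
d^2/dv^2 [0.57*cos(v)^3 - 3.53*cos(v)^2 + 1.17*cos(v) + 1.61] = -1.5975*cos(v) + 7.06*cos(2*v) - 1.2825*cos(3*v)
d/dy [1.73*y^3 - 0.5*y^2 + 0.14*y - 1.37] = 5.19*y^2 - 1.0*y + 0.14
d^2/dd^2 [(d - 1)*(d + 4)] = 2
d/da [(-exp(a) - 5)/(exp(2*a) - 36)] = (2*(exp(a) + 5)*exp(a) - exp(2*a) + 36)*exp(a)/(exp(2*a) - 36)^2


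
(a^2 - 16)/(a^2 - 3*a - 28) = (a - 4)/(a - 7)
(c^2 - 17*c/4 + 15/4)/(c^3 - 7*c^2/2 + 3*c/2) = (4*c - 5)/(2*c*(2*c - 1))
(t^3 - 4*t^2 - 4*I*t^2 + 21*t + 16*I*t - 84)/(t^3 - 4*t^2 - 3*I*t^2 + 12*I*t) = (t^2 - 4*I*t + 21)/(t*(t - 3*I))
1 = 1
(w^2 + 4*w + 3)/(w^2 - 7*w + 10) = (w^2 + 4*w + 3)/(w^2 - 7*w + 10)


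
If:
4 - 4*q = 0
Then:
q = 1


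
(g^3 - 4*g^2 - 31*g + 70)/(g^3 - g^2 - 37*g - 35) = (g - 2)/(g + 1)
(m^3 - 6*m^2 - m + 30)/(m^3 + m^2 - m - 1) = (m^3 - 6*m^2 - m + 30)/(m^3 + m^2 - m - 1)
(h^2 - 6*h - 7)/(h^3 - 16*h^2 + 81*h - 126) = (h + 1)/(h^2 - 9*h + 18)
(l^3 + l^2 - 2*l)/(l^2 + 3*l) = (l^2 + l - 2)/(l + 3)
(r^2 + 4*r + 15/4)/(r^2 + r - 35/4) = (4*r^2 + 16*r + 15)/(4*r^2 + 4*r - 35)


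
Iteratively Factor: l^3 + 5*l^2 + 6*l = (l + 2)*(l^2 + 3*l) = l*(l + 2)*(l + 3)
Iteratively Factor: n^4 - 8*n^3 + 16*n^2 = (n)*(n^3 - 8*n^2 + 16*n) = n*(n - 4)*(n^2 - 4*n) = n*(n - 4)^2*(n)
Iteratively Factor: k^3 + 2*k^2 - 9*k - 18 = (k - 3)*(k^2 + 5*k + 6) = (k - 3)*(k + 2)*(k + 3)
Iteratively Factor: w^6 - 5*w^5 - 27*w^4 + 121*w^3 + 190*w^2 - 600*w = (w - 5)*(w^5 - 27*w^3 - 14*w^2 + 120*w) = (w - 5)*(w + 3)*(w^4 - 3*w^3 - 18*w^2 + 40*w) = (w - 5)*(w - 2)*(w + 3)*(w^3 - w^2 - 20*w) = (w - 5)^2*(w - 2)*(w + 3)*(w^2 + 4*w) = (w - 5)^2*(w - 2)*(w + 3)*(w + 4)*(w)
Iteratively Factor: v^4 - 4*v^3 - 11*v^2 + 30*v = (v - 5)*(v^3 + v^2 - 6*v) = (v - 5)*(v + 3)*(v^2 - 2*v) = v*(v - 5)*(v + 3)*(v - 2)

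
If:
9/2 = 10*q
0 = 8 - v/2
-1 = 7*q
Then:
No Solution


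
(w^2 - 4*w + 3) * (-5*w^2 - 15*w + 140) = -5*w^4 + 5*w^3 + 185*w^2 - 605*w + 420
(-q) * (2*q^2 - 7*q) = -2*q^3 + 7*q^2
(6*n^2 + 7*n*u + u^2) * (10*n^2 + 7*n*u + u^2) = 60*n^4 + 112*n^3*u + 65*n^2*u^2 + 14*n*u^3 + u^4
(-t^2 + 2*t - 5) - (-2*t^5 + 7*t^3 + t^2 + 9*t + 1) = 2*t^5 - 7*t^3 - 2*t^2 - 7*t - 6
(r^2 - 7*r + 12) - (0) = r^2 - 7*r + 12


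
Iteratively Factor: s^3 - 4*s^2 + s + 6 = (s + 1)*(s^2 - 5*s + 6) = (s - 2)*(s + 1)*(s - 3)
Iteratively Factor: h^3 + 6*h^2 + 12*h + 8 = (h + 2)*(h^2 + 4*h + 4) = (h + 2)^2*(h + 2)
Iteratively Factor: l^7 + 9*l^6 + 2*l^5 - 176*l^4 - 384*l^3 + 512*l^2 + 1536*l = (l - 4)*(l^6 + 13*l^5 + 54*l^4 + 40*l^3 - 224*l^2 - 384*l) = (l - 4)*(l - 2)*(l^5 + 15*l^4 + 84*l^3 + 208*l^2 + 192*l) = (l - 4)*(l - 2)*(l + 4)*(l^4 + 11*l^3 + 40*l^2 + 48*l) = l*(l - 4)*(l - 2)*(l + 4)*(l^3 + 11*l^2 + 40*l + 48) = l*(l - 4)*(l - 2)*(l + 3)*(l + 4)*(l^2 + 8*l + 16) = l*(l - 4)*(l - 2)*(l + 3)*(l + 4)^2*(l + 4)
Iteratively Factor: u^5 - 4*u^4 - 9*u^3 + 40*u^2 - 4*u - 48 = (u - 4)*(u^4 - 9*u^2 + 4*u + 12) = (u - 4)*(u - 2)*(u^3 + 2*u^2 - 5*u - 6) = (u - 4)*(u - 2)*(u + 1)*(u^2 + u - 6) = (u - 4)*(u - 2)^2*(u + 1)*(u + 3)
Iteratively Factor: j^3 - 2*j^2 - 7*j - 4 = (j + 1)*(j^2 - 3*j - 4) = (j - 4)*(j + 1)*(j + 1)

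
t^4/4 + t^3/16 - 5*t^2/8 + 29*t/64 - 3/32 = (t/4 + 1/2)*(t - 3/4)*(t - 1/2)^2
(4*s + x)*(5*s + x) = 20*s^2 + 9*s*x + x^2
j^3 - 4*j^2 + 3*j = j*(j - 3)*(j - 1)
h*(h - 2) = h^2 - 2*h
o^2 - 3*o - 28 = (o - 7)*(o + 4)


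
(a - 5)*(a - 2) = a^2 - 7*a + 10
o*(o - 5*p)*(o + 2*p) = o^3 - 3*o^2*p - 10*o*p^2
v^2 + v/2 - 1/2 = (v - 1/2)*(v + 1)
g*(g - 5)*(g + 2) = g^3 - 3*g^2 - 10*g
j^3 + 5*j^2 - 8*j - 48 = (j - 3)*(j + 4)^2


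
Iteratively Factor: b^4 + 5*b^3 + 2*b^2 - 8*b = (b + 2)*(b^3 + 3*b^2 - 4*b) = b*(b + 2)*(b^2 + 3*b - 4) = b*(b + 2)*(b + 4)*(b - 1)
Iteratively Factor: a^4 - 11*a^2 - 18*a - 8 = (a + 1)*(a^3 - a^2 - 10*a - 8) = (a + 1)^2*(a^2 - 2*a - 8) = (a + 1)^2*(a + 2)*(a - 4)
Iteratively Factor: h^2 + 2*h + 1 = (h + 1)*(h + 1)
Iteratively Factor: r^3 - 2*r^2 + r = (r - 1)*(r^2 - r) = (r - 1)^2*(r)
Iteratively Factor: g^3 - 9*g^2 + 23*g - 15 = (g - 5)*(g^2 - 4*g + 3) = (g - 5)*(g - 1)*(g - 3)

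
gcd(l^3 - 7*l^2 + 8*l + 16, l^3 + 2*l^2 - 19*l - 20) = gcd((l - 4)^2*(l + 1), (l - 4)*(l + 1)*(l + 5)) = l^2 - 3*l - 4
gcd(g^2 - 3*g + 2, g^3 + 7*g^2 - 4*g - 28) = g - 2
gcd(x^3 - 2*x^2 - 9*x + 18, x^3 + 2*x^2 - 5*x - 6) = x^2 + x - 6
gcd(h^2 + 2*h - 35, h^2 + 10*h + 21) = h + 7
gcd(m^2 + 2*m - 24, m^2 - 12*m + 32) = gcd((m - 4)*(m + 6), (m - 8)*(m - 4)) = m - 4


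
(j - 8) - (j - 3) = -5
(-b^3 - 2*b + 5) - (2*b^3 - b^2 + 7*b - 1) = -3*b^3 + b^2 - 9*b + 6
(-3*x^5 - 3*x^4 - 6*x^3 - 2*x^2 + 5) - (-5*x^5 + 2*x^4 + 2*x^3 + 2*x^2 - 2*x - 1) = 2*x^5 - 5*x^4 - 8*x^3 - 4*x^2 + 2*x + 6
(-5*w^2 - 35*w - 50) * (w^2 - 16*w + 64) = -5*w^4 + 45*w^3 + 190*w^2 - 1440*w - 3200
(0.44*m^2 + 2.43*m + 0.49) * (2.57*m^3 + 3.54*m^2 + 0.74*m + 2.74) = 1.1308*m^5 + 7.8027*m^4 + 10.1871*m^3 + 4.7384*m^2 + 7.0208*m + 1.3426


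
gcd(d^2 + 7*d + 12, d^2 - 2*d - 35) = 1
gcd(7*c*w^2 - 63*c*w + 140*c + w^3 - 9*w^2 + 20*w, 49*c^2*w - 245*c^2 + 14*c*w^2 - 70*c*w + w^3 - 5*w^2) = 7*c*w - 35*c + w^2 - 5*w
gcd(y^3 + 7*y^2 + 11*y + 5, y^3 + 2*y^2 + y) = y^2 + 2*y + 1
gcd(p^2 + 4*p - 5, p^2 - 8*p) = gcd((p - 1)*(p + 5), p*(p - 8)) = 1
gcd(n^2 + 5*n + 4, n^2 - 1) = n + 1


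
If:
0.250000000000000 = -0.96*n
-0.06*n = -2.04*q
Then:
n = -0.26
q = -0.01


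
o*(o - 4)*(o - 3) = o^3 - 7*o^2 + 12*o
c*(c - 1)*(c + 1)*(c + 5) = c^4 + 5*c^3 - c^2 - 5*c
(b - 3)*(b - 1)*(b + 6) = b^3 + 2*b^2 - 21*b + 18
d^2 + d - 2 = (d - 1)*(d + 2)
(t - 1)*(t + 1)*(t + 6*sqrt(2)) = t^3 + 6*sqrt(2)*t^2 - t - 6*sqrt(2)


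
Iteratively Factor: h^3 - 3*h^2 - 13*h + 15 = (h + 3)*(h^2 - 6*h + 5) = (h - 5)*(h + 3)*(h - 1)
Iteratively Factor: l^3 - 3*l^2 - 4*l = (l + 1)*(l^2 - 4*l) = l*(l + 1)*(l - 4)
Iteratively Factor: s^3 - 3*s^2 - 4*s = (s + 1)*(s^2 - 4*s) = (s - 4)*(s + 1)*(s)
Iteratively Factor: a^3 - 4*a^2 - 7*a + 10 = (a - 5)*(a^2 + a - 2) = (a - 5)*(a - 1)*(a + 2)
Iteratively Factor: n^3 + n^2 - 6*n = (n - 2)*(n^2 + 3*n) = n*(n - 2)*(n + 3)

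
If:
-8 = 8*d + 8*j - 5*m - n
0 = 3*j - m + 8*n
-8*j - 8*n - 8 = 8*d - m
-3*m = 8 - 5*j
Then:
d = -329/124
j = 82/31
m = 54/31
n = -24/31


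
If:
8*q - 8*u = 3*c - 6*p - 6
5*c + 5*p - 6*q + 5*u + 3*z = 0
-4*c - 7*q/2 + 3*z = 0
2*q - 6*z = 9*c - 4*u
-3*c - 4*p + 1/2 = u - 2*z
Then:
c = 555/3436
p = -2085/6872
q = -3087/3436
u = -375/859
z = -5723/6872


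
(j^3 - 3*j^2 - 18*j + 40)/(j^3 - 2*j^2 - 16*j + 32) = (j - 5)/(j - 4)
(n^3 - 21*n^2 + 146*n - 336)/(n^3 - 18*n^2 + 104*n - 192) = (n - 7)/(n - 4)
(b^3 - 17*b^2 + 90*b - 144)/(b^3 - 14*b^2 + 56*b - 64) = (b^2 - 9*b + 18)/(b^2 - 6*b + 8)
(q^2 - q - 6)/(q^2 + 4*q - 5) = (q^2 - q - 6)/(q^2 + 4*q - 5)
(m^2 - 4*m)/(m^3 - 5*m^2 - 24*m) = (4 - m)/(-m^2 + 5*m + 24)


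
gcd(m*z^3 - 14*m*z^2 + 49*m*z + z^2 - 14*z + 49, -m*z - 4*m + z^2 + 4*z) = 1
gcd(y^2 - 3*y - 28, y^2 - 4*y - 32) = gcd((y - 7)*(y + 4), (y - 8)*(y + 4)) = y + 4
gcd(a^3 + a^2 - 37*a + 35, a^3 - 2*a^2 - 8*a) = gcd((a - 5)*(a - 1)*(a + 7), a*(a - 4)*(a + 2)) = 1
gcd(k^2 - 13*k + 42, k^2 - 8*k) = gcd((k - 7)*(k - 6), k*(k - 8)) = 1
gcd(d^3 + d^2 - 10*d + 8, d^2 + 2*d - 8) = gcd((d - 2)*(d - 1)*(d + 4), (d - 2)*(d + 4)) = d^2 + 2*d - 8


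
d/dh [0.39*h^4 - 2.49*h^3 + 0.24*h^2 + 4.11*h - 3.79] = 1.56*h^3 - 7.47*h^2 + 0.48*h + 4.11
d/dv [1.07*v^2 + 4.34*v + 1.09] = 2.14*v + 4.34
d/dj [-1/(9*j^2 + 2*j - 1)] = 2*(9*j + 1)/(9*j^2 + 2*j - 1)^2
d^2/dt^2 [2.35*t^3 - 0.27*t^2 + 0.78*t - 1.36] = 14.1*t - 0.54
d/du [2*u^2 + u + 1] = 4*u + 1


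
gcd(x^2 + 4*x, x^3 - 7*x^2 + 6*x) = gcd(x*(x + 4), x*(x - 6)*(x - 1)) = x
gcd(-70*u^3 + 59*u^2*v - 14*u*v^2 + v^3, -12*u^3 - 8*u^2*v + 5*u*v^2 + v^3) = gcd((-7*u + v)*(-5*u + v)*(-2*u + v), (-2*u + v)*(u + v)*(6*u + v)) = 2*u - v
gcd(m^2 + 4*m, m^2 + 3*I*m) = m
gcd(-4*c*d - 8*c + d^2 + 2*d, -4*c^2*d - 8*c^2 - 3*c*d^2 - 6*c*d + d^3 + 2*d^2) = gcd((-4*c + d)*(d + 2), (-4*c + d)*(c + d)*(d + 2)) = 4*c*d + 8*c - d^2 - 2*d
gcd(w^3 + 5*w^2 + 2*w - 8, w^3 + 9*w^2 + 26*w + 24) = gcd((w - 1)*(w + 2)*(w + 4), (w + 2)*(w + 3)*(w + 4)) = w^2 + 6*w + 8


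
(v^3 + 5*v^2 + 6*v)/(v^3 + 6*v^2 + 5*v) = (v^2 + 5*v + 6)/(v^2 + 6*v + 5)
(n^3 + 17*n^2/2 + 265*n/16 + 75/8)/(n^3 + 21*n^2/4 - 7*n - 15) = (n + 5/4)/(n - 2)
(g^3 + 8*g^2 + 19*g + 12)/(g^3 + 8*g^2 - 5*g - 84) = (g^2 + 4*g + 3)/(g^2 + 4*g - 21)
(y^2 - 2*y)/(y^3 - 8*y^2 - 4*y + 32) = y/(y^2 - 6*y - 16)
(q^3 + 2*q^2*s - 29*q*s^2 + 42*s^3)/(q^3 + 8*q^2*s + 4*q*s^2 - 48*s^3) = (q^2 + 4*q*s - 21*s^2)/(q^2 + 10*q*s + 24*s^2)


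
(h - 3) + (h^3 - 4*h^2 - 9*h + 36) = h^3 - 4*h^2 - 8*h + 33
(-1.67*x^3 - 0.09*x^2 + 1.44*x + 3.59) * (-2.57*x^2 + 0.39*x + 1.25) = 4.2919*x^5 - 0.42*x^4 - 5.8234*x^3 - 8.7772*x^2 + 3.2001*x + 4.4875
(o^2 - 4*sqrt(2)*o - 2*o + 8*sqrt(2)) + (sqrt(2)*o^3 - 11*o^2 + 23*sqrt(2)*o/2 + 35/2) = sqrt(2)*o^3 - 10*o^2 - 2*o + 15*sqrt(2)*o/2 + 8*sqrt(2) + 35/2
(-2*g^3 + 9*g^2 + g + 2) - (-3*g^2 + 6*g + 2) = -2*g^3 + 12*g^2 - 5*g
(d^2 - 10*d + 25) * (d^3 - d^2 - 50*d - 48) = d^5 - 11*d^4 - 15*d^3 + 427*d^2 - 770*d - 1200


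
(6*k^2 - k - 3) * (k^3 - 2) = 6*k^5 - k^4 - 3*k^3 - 12*k^2 + 2*k + 6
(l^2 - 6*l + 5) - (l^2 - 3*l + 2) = 3 - 3*l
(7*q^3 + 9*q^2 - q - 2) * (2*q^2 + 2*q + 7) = 14*q^5 + 32*q^4 + 65*q^3 + 57*q^2 - 11*q - 14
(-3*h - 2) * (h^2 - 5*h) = -3*h^3 + 13*h^2 + 10*h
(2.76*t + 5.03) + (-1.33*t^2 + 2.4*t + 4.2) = -1.33*t^2 + 5.16*t + 9.23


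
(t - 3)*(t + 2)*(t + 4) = t^3 + 3*t^2 - 10*t - 24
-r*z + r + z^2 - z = (-r + z)*(z - 1)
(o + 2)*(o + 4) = o^2 + 6*o + 8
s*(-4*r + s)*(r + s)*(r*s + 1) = -4*r^3*s^2 - 3*r^2*s^3 - 4*r^2*s + r*s^4 - 3*r*s^2 + s^3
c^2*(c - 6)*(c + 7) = c^4 + c^3 - 42*c^2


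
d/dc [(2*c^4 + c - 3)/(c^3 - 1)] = (-3*c^2*(2*c^4 + c - 3) + (c^3 - 1)*(8*c^3 + 1))/(c^3 - 1)^2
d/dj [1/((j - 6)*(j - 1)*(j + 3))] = (-(j - 6)*(j - 1) - (j - 6)*(j + 3) - (j - 1)*(j + 3))/((j - 6)^2*(j - 1)^2*(j + 3)^2)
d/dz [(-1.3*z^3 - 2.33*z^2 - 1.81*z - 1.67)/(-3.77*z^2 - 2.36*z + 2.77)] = (4.901*z^4 + 6.136*z^3 - 12.1279*z^2 - 25.5*z - 8.9549)/(14.2129*z^4 + 17.7944*z^3 - 15.3162*z^2 - 13.0744*z + 7.6729)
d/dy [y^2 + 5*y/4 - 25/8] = 2*y + 5/4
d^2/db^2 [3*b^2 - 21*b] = 6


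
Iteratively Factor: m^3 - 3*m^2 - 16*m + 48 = (m + 4)*(m^2 - 7*m + 12) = (m - 4)*(m + 4)*(m - 3)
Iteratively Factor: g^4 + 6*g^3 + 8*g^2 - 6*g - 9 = (g + 1)*(g^3 + 5*g^2 + 3*g - 9) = (g + 1)*(g + 3)*(g^2 + 2*g - 3) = (g + 1)*(g + 3)^2*(g - 1)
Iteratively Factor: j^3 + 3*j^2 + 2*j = (j + 1)*(j^2 + 2*j) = j*(j + 1)*(j + 2)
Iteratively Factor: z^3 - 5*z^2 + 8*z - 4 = (z - 2)*(z^2 - 3*z + 2) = (z - 2)^2*(z - 1)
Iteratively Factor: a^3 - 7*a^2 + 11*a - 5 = (a - 5)*(a^2 - 2*a + 1) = (a - 5)*(a - 1)*(a - 1)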